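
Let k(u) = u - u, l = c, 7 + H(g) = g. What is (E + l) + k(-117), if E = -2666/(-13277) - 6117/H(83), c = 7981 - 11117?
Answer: -3245399865/1009052 ≈ -3216.3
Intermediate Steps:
H(g) = -7 + g
c = -3136
l = -3136
k(u) = 0
E = -81012793/1009052 (E = -2666/(-13277) - 6117/(-7 + 83) = -2666*(-1/13277) - 6117/76 = 2666/13277 - 6117*1/76 = 2666/13277 - 6117/76 = -81012793/1009052 ≈ -80.286)
(E + l) + k(-117) = (-81012793/1009052 - 3136) + 0 = -3245399865/1009052 + 0 = -3245399865/1009052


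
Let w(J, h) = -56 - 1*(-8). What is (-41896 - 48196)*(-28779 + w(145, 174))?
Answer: 2597082084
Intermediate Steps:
w(J, h) = -48 (w(J, h) = -56 + 8 = -48)
(-41896 - 48196)*(-28779 + w(145, 174)) = (-41896 - 48196)*(-28779 - 48) = -90092*(-28827) = 2597082084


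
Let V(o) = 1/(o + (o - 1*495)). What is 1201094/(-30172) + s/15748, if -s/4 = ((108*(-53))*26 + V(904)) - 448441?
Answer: 8726179932477/77983773166 ≈ 111.90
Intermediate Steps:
V(o) = 1/(-495 + 2*o) (V(o) = 1/(o + (o - 495)) = 1/(o + (-495 + o)) = 1/(-495 + 2*o))
s = 3136835776/1313 (s = -4*(((108*(-53))*26 + 1/(-495 + 2*904)) - 448441) = -4*((-5724*26 + 1/(-495 + 1808)) - 448441) = -4*((-148824 + 1/1313) - 448441) = -4*(-195405911/1313 - 448441) = -4*(-784208944/1313) = 3136835776/1313 ≈ 2.3891e+6)
1201094/(-30172) + s/15748 = 1201094/(-30172) + (3136835776/1313)/15748 = 1201094*(-1/30172) + (3136835776/1313)*(1/15748) = -600547/15086 + 784208944/5169281 = 8726179932477/77983773166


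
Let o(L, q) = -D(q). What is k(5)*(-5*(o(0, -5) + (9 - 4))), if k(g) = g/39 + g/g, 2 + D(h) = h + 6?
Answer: -440/13 ≈ -33.846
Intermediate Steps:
D(h) = 4 + h (D(h) = -2 + (h + 6) = -2 + (6 + h) = 4 + h)
o(L, q) = -4 - q (o(L, q) = -(4 + q) = -4 - q)
k(g) = 1 + g/39 (k(g) = g*(1/39) + 1 = g/39 + 1 = 1 + g/39)
k(5)*(-5*(o(0, -5) + (9 - 4))) = (1 + (1/39)*5)*(-5*((-4 - 1*(-5)) + (9 - 4))) = (1 + 5/39)*(-5*((-4 + 5) + 5)) = 44*(-5*(1 + 5))/39 = 44*(-5*6)/39 = (44/39)*(-30) = -440/13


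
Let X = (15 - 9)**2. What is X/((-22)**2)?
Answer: 9/121 ≈ 0.074380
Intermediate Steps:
X = 36 (X = 6**2 = 36)
X/((-22)**2) = 36/((-22)**2) = 36/484 = 36*(1/484) = 9/121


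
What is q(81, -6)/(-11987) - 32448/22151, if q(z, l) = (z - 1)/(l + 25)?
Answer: -7391901424/5044956703 ≈ -1.4652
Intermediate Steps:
q(z, l) = (-1 + z)/(25 + l)
q(81, -6)/(-11987) - 32448/22151 = ((-1 + 81)/(25 - 6))/(-11987) - 32448/22151 = (80/19)*(-1/11987) - 32448*1/22151 = ((1/19)*80)*(-1/11987) - 32448/22151 = (80/19)*(-1/11987) - 32448/22151 = -80/227753 - 32448/22151 = -7391901424/5044956703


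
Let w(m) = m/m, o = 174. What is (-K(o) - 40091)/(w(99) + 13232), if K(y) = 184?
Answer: -13425/4411 ≈ -3.0435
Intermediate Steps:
w(m) = 1
(-K(o) - 40091)/(w(99) + 13232) = (-1*184 - 40091)/(1 + 13232) = (-184 - 40091)/13233 = -40275*1/13233 = -13425/4411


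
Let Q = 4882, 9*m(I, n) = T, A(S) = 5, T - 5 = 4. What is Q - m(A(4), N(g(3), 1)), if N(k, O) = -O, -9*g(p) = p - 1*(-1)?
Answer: 4881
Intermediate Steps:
T = 9 (T = 5 + 4 = 9)
g(p) = -⅑ - p/9 (g(p) = -(p - 1*(-1))/9 = -(p + 1)/9 = -(1 + p)/9 = -⅑ - p/9)
m(I, n) = 1 (m(I, n) = (⅑)*9 = 1)
Q - m(A(4), N(g(3), 1)) = 4882 - 1*1 = 4882 - 1 = 4881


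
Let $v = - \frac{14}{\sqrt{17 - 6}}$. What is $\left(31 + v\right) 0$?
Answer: $0$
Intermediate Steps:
$v = - \frac{14 \sqrt{11}}{11}$ ($v = - \frac{14}{\sqrt{11}} = - 14 \frac{\sqrt{11}}{11} = - \frac{14 \sqrt{11}}{11} \approx -4.2212$)
$\left(31 + v\right) 0 = \left(31 - \frac{14 \sqrt{11}}{11}\right) 0 = 0$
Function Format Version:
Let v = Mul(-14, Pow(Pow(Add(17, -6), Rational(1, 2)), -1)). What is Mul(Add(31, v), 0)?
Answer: 0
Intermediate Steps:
v = Mul(Rational(-14, 11), Pow(11, Rational(1, 2))) (v = Mul(-14, Pow(Pow(11, Rational(1, 2)), -1)) = Mul(-14, Mul(Rational(1, 11), Pow(11, Rational(1, 2)))) = Mul(Rational(-14, 11), Pow(11, Rational(1, 2))) ≈ -4.2212)
Mul(Add(31, v), 0) = Mul(Add(31, Mul(Rational(-14, 11), Pow(11, Rational(1, 2)))), 0) = 0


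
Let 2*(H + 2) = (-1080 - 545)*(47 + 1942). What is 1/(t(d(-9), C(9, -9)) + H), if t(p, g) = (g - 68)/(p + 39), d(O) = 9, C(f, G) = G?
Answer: -48/77571173 ≈ -6.1879e-7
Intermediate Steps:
t(p, g) = (-68 + g)/(39 + p)
H = -3232129/2 (H = -2 + ((-1080 - 545)*(47 + 1942))/2 = -2 + (-1625*1989)/2 = -2 + (1/2)*(-3232125) = -2 - 3232125/2 = -3232129/2 ≈ -1.6161e+6)
1/(t(d(-9), C(9, -9)) + H) = 1/((-68 - 9)/(39 + 9) - 3232129/2) = 1/(-77/48 - 3232129/2) = 1/(-77571173/48) = -48/77571173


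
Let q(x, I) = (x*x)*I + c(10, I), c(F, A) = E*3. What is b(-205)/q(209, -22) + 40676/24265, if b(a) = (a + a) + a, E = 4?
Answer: 7820667739/4663587410 ≈ 1.6770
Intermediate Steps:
b(a) = 3*a (b(a) = 2*a + a = 3*a)
c(F, A) = 12 (c(F, A) = 4*3 = 12)
q(x, I) = 12 + I*x**2 (q(x, I) = (x*x)*I + 12 = x**2*I + 12 = I*x**2 + 12 = 12 + I*x**2)
b(-205)/q(209, -22) + 40676/24265 = (3*(-205))/(12 - 22*209**2) + 40676/24265 = -615/(12 - 22*43681) + 40676*(1/24265) = -615/(12 - 960982) + 40676/24265 = -615/(-960970) + 40676/24265 = -615*(-1/960970) + 40676/24265 = 123/192194 + 40676/24265 = 7820667739/4663587410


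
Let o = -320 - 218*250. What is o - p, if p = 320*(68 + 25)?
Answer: -84580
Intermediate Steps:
p = 29760 (p = 320*93 = 29760)
o = -54820 (o = -320 - 54500 = -54820)
o - p = -54820 - 1*29760 = -54820 - 29760 = -84580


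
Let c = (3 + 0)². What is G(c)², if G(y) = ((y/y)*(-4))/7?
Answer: 16/49 ≈ 0.32653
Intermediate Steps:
c = 9 (c = 3² = 9)
G(y) = -4/7 (G(y) = (1*(-4))*(⅐) = -4*⅐ = -4/7)
G(c)² = (-4/7)² = 16/49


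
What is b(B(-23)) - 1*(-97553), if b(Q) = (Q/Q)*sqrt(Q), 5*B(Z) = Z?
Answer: 97553 + I*sqrt(115)/5 ≈ 97553.0 + 2.1448*I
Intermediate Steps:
B(Z) = Z/5
b(Q) = sqrt(Q) (b(Q) = 1*sqrt(Q) = sqrt(Q))
b(B(-23)) - 1*(-97553) = sqrt((1/5)*(-23)) - 1*(-97553) = sqrt(-23/5) + 97553 = I*sqrt(115)/5 + 97553 = 97553 + I*sqrt(115)/5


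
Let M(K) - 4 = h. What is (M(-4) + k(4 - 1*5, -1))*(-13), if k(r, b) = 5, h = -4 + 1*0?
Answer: -65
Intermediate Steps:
h = -4 (h = -4 + 0 = -4)
M(K) = 0 (M(K) = 4 - 4 = 0)
(M(-4) + k(4 - 1*5, -1))*(-13) = (0 + 5)*(-13) = 5*(-13) = -65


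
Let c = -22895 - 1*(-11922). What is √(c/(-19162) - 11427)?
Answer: I*√4195581237562/19162 ≈ 106.89*I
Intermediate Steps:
c = -10973 (c = -22895 + 11922 = -10973)
√(c/(-19162) - 11427) = √(-10973/(-19162) - 11427) = √(-10973*(-1/19162) - 11427) = √(10973/19162 - 11427) = √(-218953201/19162) = I*√4195581237562/19162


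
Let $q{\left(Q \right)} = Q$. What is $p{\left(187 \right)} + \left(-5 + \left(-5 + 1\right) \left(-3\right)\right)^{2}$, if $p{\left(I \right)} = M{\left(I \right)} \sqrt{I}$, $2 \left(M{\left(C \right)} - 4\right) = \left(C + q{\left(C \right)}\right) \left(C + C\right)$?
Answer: $49 + 69942 \sqrt{187} \approx 9.5649 \cdot 10^{5}$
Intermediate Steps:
$M{\left(C \right)} = 4 + 2 C^{2}$ ($M{\left(C \right)} = 4 + \frac{\left(C + C\right) \left(C + C\right)}{2} = 4 + \frac{2 C 2 C}{2} = 4 + \frac{4 C^{2}}{2} = 4 + 2 C^{2}$)
$p{\left(I \right)} = \sqrt{I} \left(4 + 2 I^{2}\right)$ ($p{\left(I \right)} = \left(4 + 2 I^{2}\right) \sqrt{I} = \sqrt{I} \left(4 + 2 I^{2}\right)$)
$p{\left(187 \right)} + \left(-5 + \left(-5 + 1\right) \left(-3\right)\right)^{2} = 2 \sqrt{187} \left(2 + 187^{2}\right) + \left(-5 + \left(-5 + 1\right) \left(-3\right)\right)^{2} = 2 \sqrt{187} \left(2 + 34969\right) + \left(-5 - -12\right)^{2} = 2 \sqrt{187} \cdot 34971 + \left(-5 + 12\right)^{2} = 69942 \sqrt{187} + 7^{2} = 69942 \sqrt{187} + 49 = 49 + 69942 \sqrt{187}$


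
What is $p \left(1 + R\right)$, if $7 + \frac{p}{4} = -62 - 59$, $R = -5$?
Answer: $2048$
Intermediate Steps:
$p = -512$ ($p = -28 + 4 \left(-62 - 59\right) = -28 + 4 \left(-121\right) = -28 - 484 = -512$)
$p \left(1 + R\right) = - 512 \left(1 - 5\right) = \left(-512\right) \left(-4\right) = 2048$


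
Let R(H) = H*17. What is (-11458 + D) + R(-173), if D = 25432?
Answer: 11033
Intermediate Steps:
R(H) = 17*H
(-11458 + D) + R(-173) = (-11458 + 25432) + 17*(-173) = 13974 - 2941 = 11033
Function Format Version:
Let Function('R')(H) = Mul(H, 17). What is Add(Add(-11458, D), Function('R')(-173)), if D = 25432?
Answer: 11033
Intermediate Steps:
Function('R')(H) = Mul(17, H)
Add(Add(-11458, D), Function('R')(-173)) = Add(Add(-11458, 25432), Mul(17, -173)) = Add(13974, -2941) = 11033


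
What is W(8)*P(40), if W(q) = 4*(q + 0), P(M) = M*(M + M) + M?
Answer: 103680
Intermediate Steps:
P(M) = M + 2*M**2 (P(M) = M*(2*M) + M = 2*M**2 + M = M + 2*M**2)
W(q) = 4*q
W(8)*P(40) = (4*8)*(40*(1 + 2*40)) = 32*(40*(1 + 80)) = 32*(40*81) = 32*3240 = 103680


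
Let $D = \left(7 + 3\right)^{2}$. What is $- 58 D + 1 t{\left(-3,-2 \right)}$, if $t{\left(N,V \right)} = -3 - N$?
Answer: $-5800$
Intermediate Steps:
$D = 100$ ($D = 10^{2} = 100$)
$- 58 D + 1 t{\left(-3,-2 \right)} = \left(-58\right) 100 + 1 \left(-3 - -3\right) = -5800 + 1 \left(-3 + 3\right) = -5800 + 1 \cdot 0 = -5800 + 0 = -5800$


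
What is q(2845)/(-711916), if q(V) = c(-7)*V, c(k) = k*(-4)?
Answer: -19915/177979 ≈ -0.11190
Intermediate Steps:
c(k) = -4*k
q(V) = 28*V (q(V) = (-4*(-7))*V = 28*V)
q(2845)/(-711916) = (28*2845)/(-711916) = 79660*(-1/711916) = -19915/177979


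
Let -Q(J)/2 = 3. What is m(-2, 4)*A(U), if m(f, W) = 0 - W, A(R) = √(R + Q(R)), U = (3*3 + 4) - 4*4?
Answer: -12*I ≈ -12.0*I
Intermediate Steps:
U = -3 (U = (9 + 4) - 16 = 13 - 16 = -3)
Q(J) = -6 (Q(J) = -2*3 = -6)
A(R) = √(-6 + R) (A(R) = √(R - 6) = √(-6 + R))
m(f, W) = -W
m(-2, 4)*A(U) = (-1*4)*√(-6 - 3) = -12*I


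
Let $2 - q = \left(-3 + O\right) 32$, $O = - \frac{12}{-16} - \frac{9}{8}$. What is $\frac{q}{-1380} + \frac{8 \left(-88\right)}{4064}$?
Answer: $- \frac{4433}{17526} \approx -0.25294$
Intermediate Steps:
$O = - \frac{3}{8}$ ($O = \left(-12\right) \left(- \frac{1}{16}\right) - \frac{9}{8} = \frac{3}{4} - \frac{9}{8} = - \frac{3}{8} \approx -0.375$)
$q = 110$ ($q = 2 - \left(-3 - \frac{3}{8}\right) 32 = 2 - \left(- \frac{27}{8}\right) 32 = 2 - -108 = 2 + 108 = 110$)
$\frac{q}{-1380} + \frac{8 \left(-88\right)}{4064} = \frac{110}{-1380} + \frac{8 \left(-88\right)}{4064} = 110 \left(- \frac{1}{1380}\right) - \frac{22}{127} = - \frac{11}{138} - \frac{22}{127} = - \frac{4433}{17526}$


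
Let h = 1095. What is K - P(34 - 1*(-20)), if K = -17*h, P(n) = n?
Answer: -18669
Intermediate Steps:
K = -18615 (K = -17*1095 = -18615)
K - P(34 - 1*(-20)) = -18615 - (34 - 1*(-20)) = -18615 - (34 + 20) = -18615 - 1*54 = -18615 - 54 = -18669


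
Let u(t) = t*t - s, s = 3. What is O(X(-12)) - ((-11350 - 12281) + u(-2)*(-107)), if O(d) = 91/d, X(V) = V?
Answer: 284765/12 ≈ 23730.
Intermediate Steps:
u(t) = -3 + t² (u(t) = t*t - 1*3 = t² - 3 = -3 + t²)
O(X(-12)) - ((-11350 - 12281) + u(-2)*(-107)) = 91/(-12) - ((-11350 - 12281) + (-3 + (-2)²)*(-107)) = 91*(-1/12) - (-23631 + (-3 + 4)*(-107)) = -91/12 - (-23631 + 1*(-107)) = -91/12 - (-23631 - 107) = -91/12 - 1*(-23738) = -91/12 + 23738 = 284765/12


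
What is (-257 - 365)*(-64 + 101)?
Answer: -23014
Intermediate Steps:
(-257 - 365)*(-64 + 101) = -622*37 = -23014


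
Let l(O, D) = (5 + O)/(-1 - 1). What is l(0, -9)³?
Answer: -125/8 ≈ -15.625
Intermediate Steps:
l(O, D) = -5/2 - O/2 (l(O, D) = (5 + O)/(-2) = (5 + O)*(-½) = -5/2 - O/2)
l(0, -9)³ = (-5/2 - ½*0)³ = (-5/2 + 0)³ = (-5/2)³ = -125/8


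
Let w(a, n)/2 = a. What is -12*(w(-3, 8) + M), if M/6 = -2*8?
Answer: 1224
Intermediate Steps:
w(a, n) = 2*a
M = -96 (M = 6*(-2*8) = 6*(-16) = -96)
-12*(w(-3, 8) + M) = -12*(2*(-3) - 96) = -12*(-6 - 96) = -12*(-102) = 1224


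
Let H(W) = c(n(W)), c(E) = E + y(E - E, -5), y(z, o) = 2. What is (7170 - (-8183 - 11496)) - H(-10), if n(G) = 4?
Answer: 26843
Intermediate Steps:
c(E) = 2 + E (c(E) = E + 2 = 2 + E)
H(W) = 6 (H(W) = 2 + 4 = 6)
(7170 - (-8183 - 11496)) - H(-10) = (7170 - (-8183 - 11496)) - 1*6 = (7170 - 1*(-19679)) - 6 = (7170 + 19679) - 6 = 26849 - 6 = 26843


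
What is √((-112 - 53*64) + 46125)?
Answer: √42621 ≈ 206.45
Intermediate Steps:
√((-112 - 53*64) + 46125) = √((-112 - 3392) + 46125) = √(-3504 + 46125) = √42621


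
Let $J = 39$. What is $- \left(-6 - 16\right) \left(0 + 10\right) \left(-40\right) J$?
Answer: $-343200$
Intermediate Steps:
$- \left(-6 - 16\right) \left(0 + 10\right) \left(-40\right) J = - \left(-6 - 16\right) \left(0 + 10\right) \left(-40\right) 39 = - \left(-22\right) 10 \left(-40\right) 39 = - \left(-220\right) \left(-40\right) 39 = - 8800 \cdot 39 = \left(-1\right) 343200 = -343200$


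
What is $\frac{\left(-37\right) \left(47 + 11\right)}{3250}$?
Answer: $- \frac{1073}{1625} \approx -0.66031$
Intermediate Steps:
$\frac{\left(-37\right) \left(47 + 11\right)}{3250} = \left(-37\right) 58 \cdot \frac{1}{3250} = \left(-2146\right) \frac{1}{3250} = - \frac{1073}{1625}$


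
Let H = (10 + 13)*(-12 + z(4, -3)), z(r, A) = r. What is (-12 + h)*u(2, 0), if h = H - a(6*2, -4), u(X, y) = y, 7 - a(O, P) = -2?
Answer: 0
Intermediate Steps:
a(O, P) = 9 (a(O, P) = 7 - 1*(-2) = 7 + 2 = 9)
H = -184 (H = (10 + 13)*(-12 + 4) = 23*(-8) = -184)
h = -193 (h = -184 - 1*9 = -184 - 9 = -193)
(-12 + h)*u(2, 0) = (-12 - 193)*0 = -205*0 = 0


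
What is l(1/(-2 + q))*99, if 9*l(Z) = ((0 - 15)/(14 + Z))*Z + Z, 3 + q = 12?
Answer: -2/21 ≈ -0.095238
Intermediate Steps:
q = 9 (q = -3 + 12 = 9)
l(Z) = Z/9 - 5*Z/(3*(14 + Z)) (l(Z) = (((0 - 15)/(14 + Z))*Z + Z)/9 = ((-15/(14 + Z))*Z + Z)/9 = (-15*Z/(14 + Z) + Z)/9 = (Z - 15*Z/(14 + Z))/9 = Z/9 - 5*Z/(3*(14 + Z)))
l(1/(-2 + q))*99 = ((-1 + 1/(-2 + 9))/(9*(-2 + 9)*(14 + 1/(-2 + 9))))*99 = ((⅑)*(-1 + 1/7)/(7*(14 + 1/7)))*99 = ((⅑)*(⅐)*(-1 + ⅐)/(14 + ⅐))*99 = ((⅑)*(⅐)*(-6/7)/(99/7))*99 = ((⅑)*(⅐)*(7/99)*(-6/7))*99 = -2/2079*99 = -2/21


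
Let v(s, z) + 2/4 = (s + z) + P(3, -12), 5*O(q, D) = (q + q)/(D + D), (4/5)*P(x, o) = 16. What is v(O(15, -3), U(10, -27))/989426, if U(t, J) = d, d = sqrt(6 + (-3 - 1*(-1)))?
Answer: 41/1978852 ≈ 2.0719e-5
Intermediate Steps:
P(x, o) = 20 (P(x, o) = (5/4)*16 = 20)
O(q, D) = q/(5*D) (O(q, D) = ((q + q)/(D + D))/5 = ((2*q)/((2*D)))/5 = ((2*q)*(1/(2*D)))/5 = (q/D)/5 = q/(5*D))
d = 2 (d = sqrt(6 + (-3 + 1)) = sqrt(6 - 2) = sqrt(4) = 2)
U(t, J) = 2
v(s, z) = 39/2 + s + z (v(s, z) = -1/2 + ((s + z) + 20) = -1/2 + (20 + s + z) = 39/2 + s + z)
v(O(15, -3), U(10, -27))/989426 = (39/2 + (1/5)*15/(-3) + 2)/989426 = (39/2 + (1/5)*15*(-1/3) + 2)*(1/989426) = (39/2 - 1 + 2)*(1/989426) = (41/2)*(1/989426) = 41/1978852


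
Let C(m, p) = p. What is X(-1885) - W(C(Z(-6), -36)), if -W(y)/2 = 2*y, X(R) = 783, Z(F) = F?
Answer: 639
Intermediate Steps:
W(y) = -4*y
X(-1885) - W(C(Z(-6), -36)) = 783 - (-4)*(-36) = 783 - 1*144 = 783 - 144 = 639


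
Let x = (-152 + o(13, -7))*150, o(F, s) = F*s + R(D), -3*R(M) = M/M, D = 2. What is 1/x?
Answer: -1/36500 ≈ -2.7397e-5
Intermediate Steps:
R(M) = -⅓ (R(M) = -M/(3*M) = -⅓*1 = -⅓)
o(F, s) = -⅓ + F*s (o(F, s) = F*s - ⅓ = -⅓ + F*s)
x = -36500 (x = (-152 + (-⅓ + 13*(-7)))*150 = (-152 + (-⅓ - 91))*150 = (-152 - 274/3)*150 = -730/3*150 = -36500)
1/x = 1/(-36500) = -1/36500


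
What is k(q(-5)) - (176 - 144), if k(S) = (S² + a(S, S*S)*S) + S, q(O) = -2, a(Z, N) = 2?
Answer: -34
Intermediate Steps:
k(S) = S² + 3*S (k(S) = (S² + 2*S) + S = S² + 3*S)
k(q(-5)) - (176 - 144) = -2*(3 - 2) - (176 - 144) = -2*1 - 1*32 = -2 - 32 = -34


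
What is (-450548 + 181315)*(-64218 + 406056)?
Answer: -92034070254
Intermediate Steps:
(-450548 + 181315)*(-64218 + 406056) = -269233*341838 = -92034070254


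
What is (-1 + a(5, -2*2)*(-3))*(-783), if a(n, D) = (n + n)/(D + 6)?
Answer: 12528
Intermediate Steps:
a(n, D) = 2*n/(6 + D) (a(n, D) = (2*n)/(6 + D) = 2*n/(6 + D))
(-1 + a(5, -2*2)*(-3))*(-783) = (-1 + (2*5/(6 - 2*2))*(-3))*(-783) = (-1 + (2*5/(6 - 4))*(-3))*(-783) = (-1 + (2*5/2)*(-3))*(-783) = (-1 + (2*5*(½))*(-3))*(-783) = (-1 + 5*(-3))*(-783) = (-1 - 15)*(-783) = -16*(-783) = 12528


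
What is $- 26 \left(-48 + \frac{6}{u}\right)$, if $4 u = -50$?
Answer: $\frac{31512}{25} \approx 1260.5$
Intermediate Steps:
$u = - \frac{25}{2}$ ($u = \frac{1}{4} \left(-50\right) = - \frac{25}{2} \approx -12.5$)
$- 26 \left(-48 + \frac{6}{u}\right) = - 26 \left(-48 + \frac{6}{- \frac{25}{2}}\right) = - 26 \left(-48 + 6 \left(- \frac{2}{25}\right)\right) = - 26 \left(-48 - \frac{12}{25}\right) = \left(-26\right) \left(- \frac{1212}{25}\right) = \frac{31512}{25}$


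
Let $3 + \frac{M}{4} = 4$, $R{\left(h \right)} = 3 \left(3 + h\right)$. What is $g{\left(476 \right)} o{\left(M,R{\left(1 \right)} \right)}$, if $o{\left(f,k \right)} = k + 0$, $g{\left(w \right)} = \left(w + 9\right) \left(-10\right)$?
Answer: $-58200$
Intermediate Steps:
$R{\left(h \right)} = 9 + 3 h$
$M = 4$ ($M = -12 + 4 \cdot 4 = -12 + 16 = 4$)
$g{\left(w \right)} = -90 - 10 w$ ($g{\left(w \right)} = \left(9 + w\right) \left(-10\right) = -90 - 10 w$)
$o{\left(f,k \right)} = k$
$g{\left(476 \right)} o{\left(M,R{\left(1 \right)} \right)} = \left(-90 - 4760\right) \left(9 + 3 \cdot 1\right) = \left(-90 - 4760\right) \left(9 + 3\right) = \left(-4850\right) 12 = -58200$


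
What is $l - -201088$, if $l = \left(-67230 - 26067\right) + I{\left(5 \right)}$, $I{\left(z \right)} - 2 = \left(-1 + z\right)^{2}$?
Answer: $107809$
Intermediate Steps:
$I{\left(z \right)} = 2 + \left(-1 + z\right)^{2}$
$l = -93279$ ($l = \left(-67230 - 26067\right) + \left(2 + \left(-1 + 5\right)^{2}\right) = -93297 + \left(2 + 4^{2}\right) = -93297 + \left(2 + 16\right) = -93297 + 18 = -93279$)
$l - -201088 = -93279 - -201088 = -93279 + 201088 = 107809$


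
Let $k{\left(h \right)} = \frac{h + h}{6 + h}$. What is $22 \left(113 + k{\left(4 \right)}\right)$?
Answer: $\frac{12518}{5} \approx 2503.6$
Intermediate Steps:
$k{\left(h \right)} = \frac{2 h}{6 + h}$
$22 \left(113 + k{\left(4 \right)}\right) = 22 \left(113 + 2 \cdot 4 \frac{1}{6 + 4}\right) = 22 \left(113 + 2 \cdot 4 \cdot \frac{1}{10}\right) = 22 \left(113 + \frac{4}{5}\right) = 22 \cdot \frac{569}{5} = \frac{12518}{5}$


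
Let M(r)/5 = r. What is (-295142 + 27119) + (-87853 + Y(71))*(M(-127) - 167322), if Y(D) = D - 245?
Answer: 14784482816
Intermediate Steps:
Y(D) = -245 + D
M(r) = 5*r
(-295142 + 27119) + (-87853 + Y(71))*(M(-127) - 167322) = (-295142 + 27119) + (-87853 + (-245 + 71))*(5*(-127) - 167322) = -268023 + (-87853 - 174)*(-635 - 167322) = -268023 - 88027*(-167957) = -268023 + 14784750839 = 14784482816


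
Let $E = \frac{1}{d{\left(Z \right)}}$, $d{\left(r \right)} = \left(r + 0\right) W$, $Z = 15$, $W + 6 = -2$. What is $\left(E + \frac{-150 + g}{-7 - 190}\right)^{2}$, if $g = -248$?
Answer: $\frac{2262238969}{558849600} \approx 4.048$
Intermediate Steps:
$W = -8$ ($W = -6 - 2 = -8$)
$d{\left(r \right)} = - 8 r$ ($d{\left(r \right)} = \left(r + 0\right) \left(-8\right) = r \left(-8\right) = - 8 r$)
$E = - \frac{1}{120}$ ($E = \frac{1}{\left(-8\right) 15} = \frac{1}{-120} = - \frac{1}{120} \approx -0.0083333$)
$\left(E + \frac{-150 + g}{-7 - 190}\right)^{2} = \left(- \frac{1}{120} + \frac{-150 - 248}{-7 - 190}\right)^{2} = \left(- \frac{1}{120} - \frac{398}{-197}\right)^{2} = \left(- \frac{1}{120} - - \frac{398}{197}\right)^{2} = \left(- \frac{1}{120} + \frac{398}{197}\right)^{2} = \left(\frac{47563}{23640}\right)^{2} = \frac{2262238969}{558849600}$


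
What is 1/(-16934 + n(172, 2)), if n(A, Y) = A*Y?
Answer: -1/16590 ≈ -6.0277e-5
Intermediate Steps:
1/(-16934 + n(172, 2)) = 1/(-16934 + 172*2) = 1/(-16934 + 344) = 1/(-16590) = -1/16590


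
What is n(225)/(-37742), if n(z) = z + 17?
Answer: -121/18871 ≈ -0.0064120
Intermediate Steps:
n(z) = 17 + z
n(225)/(-37742) = (17 + 225)/(-37742) = 242*(-1/37742) = -121/18871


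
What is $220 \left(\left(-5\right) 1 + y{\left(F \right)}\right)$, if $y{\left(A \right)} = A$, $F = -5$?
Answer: $-2200$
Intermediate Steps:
$220 \left(\left(-5\right) 1 + y{\left(F \right)}\right) = 220 \left(\left(-5\right) 1 - 5\right) = 220 \left(-5 - 5\right) = 220 \left(-10\right) = -2200$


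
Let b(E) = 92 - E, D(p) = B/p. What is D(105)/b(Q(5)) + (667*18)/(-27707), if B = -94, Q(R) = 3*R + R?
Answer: -46684909/104732460 ≈ -0.44575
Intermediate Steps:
Q(R) = 4*R
D(p) = -94/p
D(105)/b(Q(5)) + (667*18)/(-27707) = (-94/105)/(92 - 4*5) + (667*18)/(-27707) = (-94*1/105)/(92 - 1*20) + 12006*(-1/27707) = -94/(105*(92 - 20)) - 12006/27707 = -94/105/72 - 12006/27707 = -94/105*1/72 - 12006/27707 = -47/3780 - 12006/27707 = -46684909/104732460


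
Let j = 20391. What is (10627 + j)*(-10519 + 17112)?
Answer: 204501674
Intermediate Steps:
(10627 + j)*(-10519 + 17112) = (10627 + 20391)*(-10519 + 17112) = 31018*6593 = 204501674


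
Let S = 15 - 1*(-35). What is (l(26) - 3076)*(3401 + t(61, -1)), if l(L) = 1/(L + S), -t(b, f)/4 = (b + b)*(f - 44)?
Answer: -5928767775/76 ≈ -7.8010e+7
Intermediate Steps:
S = 50 (S = 15 + 35 = 50)
t(b, f) = -8*b*(-44 + f) (t(b, f) = -4*(b + b)*(f - 44) = -4*2*b*(-44 + f) = -8*b*(-44 + f))
l(L) = 1/(50 + L) (l(L) = 1/(L + 50) = 1/(50 + L))
(l(26) - 3076)*(3401 + t(61, -1)) = (1/(50 + 26) - 3076)*(3401 + 8*61*(44 - 1*(-1))) = (1/76 - 3076)*(3401 + 8*61*(44 + 1)) = (1/76 - 3076)*(3401 + 8*61*45) = -233775*(3401 + 21960)/76 = -233775/76*25361 = -5928767775/76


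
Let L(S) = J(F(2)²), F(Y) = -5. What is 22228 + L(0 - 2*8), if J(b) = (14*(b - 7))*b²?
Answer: 179728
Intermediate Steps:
J(b) = b²*(-98 + 14*b) (J(b) = (14*(-7 + b))*b² = (-98 + 14*b)*b² = b²*(-98 + 14*b))
L(S) = 157500 (L(S) = 14*((-5)²)²*(-7 + (-5)²) = 14*25²*(-7 + 25) = 14*625*18 = 157500)
22228 + L(0 - 2*8) = 22228 + 157500 = 179728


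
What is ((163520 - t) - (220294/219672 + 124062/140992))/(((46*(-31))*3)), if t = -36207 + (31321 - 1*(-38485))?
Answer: -251490887556587/8281137062592 ≈ -30.369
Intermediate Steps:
t = 33599 (t = -36207 + (31321 + 38485) = -36207 + 69806 = 33599)
((163520 - t) - (220294/219672 + 124062/140992))/(((46*(-31))*3)) = ((163520 - 1*33599) - (220294/219672 + 124062/140992))/(((46*(-31))*3)) = ((163520 - 33599) - (220294*(1/219672) + 124062*(1/140992)))/((-1426*3)) = (129921 - (110147/109836 + 62031/70496))/(-4278) = (129921 - 1*3644539957/1935749664)*(-1/4278) = (129921 - 3644539957/1935749664)*(-1/4278) = (251490887556587/1935749664)*(-1/4278) = -251490887556587/8281137062592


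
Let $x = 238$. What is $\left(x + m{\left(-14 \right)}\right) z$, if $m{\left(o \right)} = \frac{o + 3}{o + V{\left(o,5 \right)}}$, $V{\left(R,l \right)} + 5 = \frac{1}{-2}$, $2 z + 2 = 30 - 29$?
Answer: $- \frac{4652}{39} \approx -119.28$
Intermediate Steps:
$z = - \frac{1}{2}$ ($z = -1 + \frac{30 - 29}{2} = -1 + \frac{1}{2} \cdot 1 = -1 + \frac{1}{2} = - \frac{1}{2} \approx -0.5$)
$V{\left(R,l \right)} = - \frac{11}{2}$ ($V{\left(R,l \right)} = -5 + \frac{1}{-2} = -5 - \frac{1}{2} = - \frac{11}{2}$)
$m{\left(o \right)} = \frac{3 + o}{- \frac{11}{2} + o}$ ($m{\left(o \right)} = \frac{o + 3}{o - \frac{11}{2}} = \frac{3 + o}{- \frac{11}{2} + o}$)
$\left(x + m{\left(-14 \right)}\right) z = \left(238 + \frac{2 \left(3 - 14\right)}{-11 + 2 \left(-14\right)}\right) \left(- \frac{1}{2}\right) = \left(238 + 2 \frac{1}{-11 - 28} \left(-11\right)\right) \left(- \frac{1}{2}\right) = \left(238 + 2 \frac{1}{-39} \left(-11\right)\right) \left(- \frac{1}{2}\right) = \left(238 + 2 \left(- \frac{1}{39}\right) \left(-11\right)\right) \left(- \frac{1}{2}\right) = \left(238 + \frac{22}{39}\right) \left(- \frac{1}{2}\right) = \frac{9304}{39} \left(- \frac{1}{2}\right) = - \frac{4652}{39}$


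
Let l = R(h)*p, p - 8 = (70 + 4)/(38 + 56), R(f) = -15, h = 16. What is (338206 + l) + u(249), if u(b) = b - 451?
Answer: 15879993/47 ≈ 3.3787e+5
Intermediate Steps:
p = 413/47 (p = 8 + (70 + 4)/(38 + 56) = 8 + 74/94 = 8 + 74*(1/94) = 8 + 37/47 = 413/47 ≈ 8.7872)
u(b) = -451 + b
l = -6195/47 (l = -15*413/47 = -6195/47 ≈ -131.81)
(338206 + l) + u(249) = (338206 - 6195/47) + (-451 + 249) = 15889487/47 - 202 = 15879993/47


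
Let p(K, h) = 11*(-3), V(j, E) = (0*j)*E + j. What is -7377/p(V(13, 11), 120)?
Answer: 2459/11 ≈ 223.55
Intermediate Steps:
V(j, E) = j (V(j, E) = 0*E + j = 0 + j = j)
p(K, h) = -33
-7377/p(V(13, 11), 120) = -7377/(-33) = -7377*(-1/33) = 2459/11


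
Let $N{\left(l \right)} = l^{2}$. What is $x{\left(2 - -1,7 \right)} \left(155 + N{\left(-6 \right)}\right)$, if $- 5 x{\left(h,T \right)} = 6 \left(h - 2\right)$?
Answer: $- \frac{1146}{5} \approx -229.2$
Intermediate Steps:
$x{\left(h,T \right)} = \frac{12}{5} - \frac{6 h}{5}$ ($x{\left(h,T \right)} = - \frac{6 \left(h - 2\right)}{5} = - \frac{6 \left(-2 + h\right)}{5} = - \frac{-12 + 6 h}{5} = \frac{12}{5} - \frac{6 h}{5}$)
$x{\left(2 - -1,7 \right)} \left(155 + N{\left(-6 \right)}\right) = \left(\frac{12}{5} - \frac{6 \left(2 - -1\right)}{5}\right) \left(155 + \left(-6\right)^{2}\right) = \left(\frac{12}{5} - \frac{6 \left(2 + 1\right)}{5}\right) \left(155 + 36\right) = \left(\frac{12}{5} - \frac{18}{5}\right) 191 = \left(- \frac{6}{5}\right) 191 = - \frac{1146}{5}$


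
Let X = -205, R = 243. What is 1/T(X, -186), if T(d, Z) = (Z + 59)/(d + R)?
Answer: -38/127 ≈ -0.29921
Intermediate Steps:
T(d, Z) = (59 + Z)/(243 + d) (T(d, Z) = (Z + 59)/(d + 243) = (59 + Z)/(243 + d))
1/T(X, -186) = 1/((59 - 186)/(243 - 205)) = 1/(-127/38) = -38/127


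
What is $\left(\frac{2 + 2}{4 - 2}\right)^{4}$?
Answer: $16$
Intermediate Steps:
$\left(\frac{2 + 2}{4 - 2}\right)^{4} = \left(\frac{4}{2}\right)^{4} = \left(4 \cdot \frac{1}{2}\right)^{4} = 2^{4} = 16$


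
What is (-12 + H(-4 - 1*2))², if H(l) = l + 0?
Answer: 324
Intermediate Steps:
H(l) = l
(-12 + H(-4 - 1*2))² = (-12 + (-4 - 1*2))² = (-12 + (-4 - 2))² = (-12 - 6)² = (-18)² = 324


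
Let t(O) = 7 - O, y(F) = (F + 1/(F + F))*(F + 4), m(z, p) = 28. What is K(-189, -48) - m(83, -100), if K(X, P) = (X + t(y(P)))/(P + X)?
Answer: -104197/5688 ≈ -18.319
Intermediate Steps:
y(F) = (4 + F)*(F + 1/(2*F)) (y(F) = (F + 1/(2*F))*(4 + F) = (4 + F)*(F + 1/(2*F)))
K(X, P) = (13/2 + X - P**2 - 4*P - 2/P)/(P + X) (K(X, P) = (X + (7 - (1/2 + P**2 + 2/P + 4*P)))/(P + X) = (X + (7 + (-1/2 - P**2 - 4*P - 2/P)))/(P + X) = (X + (13/2 - P**2 - 4*P - 2/P))/(P + X) = (13/2 + X - P**2 - 4*P - 2/P)/(P + X))
K(-189, -48) - m(83, -100) = (1/2)*(-4 - 1*(-48)*(-13 - 2*(-189) + 2*(-48)**2 + 8*(-48)))/(-48*(-48 - 189)) - 1*28 = (1/2)*(-1/48)*(-4 - 1*(-48)*(-13 + 378 + 2*2304 - 384))/(-237) - 28 = (1/2)*(-1/48)*(-1/237)*(-4 - 1*(-48)*(-13 + 378 + 4608 - 384)) - 28 = (1/2)*(-1/48)*(-1/237)*(-4 - 1*(-48)*4589) - 28 = (1/2)*(-1/48)*(-1/237)*(-4 + 220272) - 28 = (1/2)*(-1/48)*(-1/237)*220268 - 28 = 55067/5688 - 28 = -104197/5688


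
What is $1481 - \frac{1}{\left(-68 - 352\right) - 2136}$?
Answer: $\frac{3785437}{2556} \approx 1481.0$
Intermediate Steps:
$1481 - \frac{1}{\left(-68 - 352\right) - 2136} = 1481 - \frac{1}{-420 - 2136} = 1481 - \frac{1}{-2556} = 1481 - - \frac{1}{2556} = 1481 + \frac{1}{2556} = \frac{3785437}{2556}$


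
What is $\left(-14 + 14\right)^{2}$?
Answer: $0$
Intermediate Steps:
$\left(-14 + 14\right)^{2} = 0^{2} = 0$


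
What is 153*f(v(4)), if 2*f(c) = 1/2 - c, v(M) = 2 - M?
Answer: 765/4 ≈ 191.25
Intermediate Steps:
f(c) = 1/4 - c/2 (f(c) = (1/2 - c)/2 = 1/4 - c/2)
153*f(v(4)) = 153*(1/4 - (2 - 1*4)/2) = 153*(1/4 - (2 - 4)/2) = 153*(1/4 - 1/2*(-2)) = 153*(1/4 + 1) = 153*(5/4) = 765/4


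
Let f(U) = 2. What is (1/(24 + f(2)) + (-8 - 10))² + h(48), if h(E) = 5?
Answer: 221469/676 ≈ 327.62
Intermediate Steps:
(1/(24 + f(2)) + (-8 - 10))² + h(48) = (1/(24 + 2) + (-8 - 10))² + 5 = (1/26 - 18)² + 5 = (-467/26)² + 5 = 218089/676 + 5 = 221469/676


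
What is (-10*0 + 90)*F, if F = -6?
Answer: -540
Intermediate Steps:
(-10*0 + 90)*F = (-10*0 + 90)*(-6) = (0 + 90)*(-6) = 90*(-6) = -540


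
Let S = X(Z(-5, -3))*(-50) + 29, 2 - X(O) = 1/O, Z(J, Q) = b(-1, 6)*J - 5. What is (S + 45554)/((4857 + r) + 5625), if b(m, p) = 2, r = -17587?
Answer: -136439/21315 ≈ -6.4011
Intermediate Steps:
Z(J, Q) = -5 + 2*J (Z(J, Q) = 2*J - 5 = -5 + 2*J)
X(O) = 2 - 1/O
S = -223/3 (S = (2 - 1/(-5 + 2*(-5)))*(-50) + 29 = (2 - 1/(-5 - 10))*(-50) + 29 = (2 - 1/(-15))*(-50) + 29 = (2 - 1*(-1/15))*(-50) + 29 = (2 + 1/15)*(-50) + 29 = (31/15)*(-50) + 29 = -310/3 + 29 = -223/3 ≈ -74.333)
(S + 45554)/((4857 + r) + 5625) = (-223/3 + 45554)/((4857 - 17587) + 5625) = 136439/(3*(-12730 + 5625)) = (136439/3)/(-7105) = (136439/3)*(-1/7105) = -136439/21315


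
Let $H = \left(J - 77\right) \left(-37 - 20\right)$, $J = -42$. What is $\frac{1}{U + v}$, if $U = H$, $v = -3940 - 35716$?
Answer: $- \frac{1}{32873} \approx -3.042 \cdot 10^{-5}$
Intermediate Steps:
$v = -39656$
$H = 6783$ ($H = \left(-42 - 77\right) \left(-37 - 20\right) = \left(-119\right) \left(-57\right) = 6783$)
$U = 6783$
$\frac{1}{U + v} = \frac{1}{6783 - 39656} = \frac{1}{-32873} = - \frac{1}{32873}$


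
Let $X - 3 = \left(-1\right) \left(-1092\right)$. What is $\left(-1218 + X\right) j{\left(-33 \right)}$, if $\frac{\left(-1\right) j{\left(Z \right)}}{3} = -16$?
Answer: $-5904$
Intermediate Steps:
$X = 1095$ ($X = 3 - -1092 = 3 + 1092 = 1095$)
$j{\left(Z \right)} = 48$ ($j{\left(Z \right)} = \left(-3\right) \left(-16\right) = 48$)
$\left(-1218 + X\right) j{\left(-33 \right)} = \left(-1218 + 1095\right) 48 = \left(-123\right) 48 = -5904$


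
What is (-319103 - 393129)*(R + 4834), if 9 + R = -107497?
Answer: 73126283904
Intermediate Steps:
R = -107506 (R = -9 - 107497 = -107506)
(-319103 - 393129)*(R + 4834) = (-319103 - 393129)*(-107506 + 4834) = -712232*(-102672) = 73126283904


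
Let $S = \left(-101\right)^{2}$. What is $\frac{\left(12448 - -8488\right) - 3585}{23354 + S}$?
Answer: $\frac{17351}{33555} \approx 0.51709$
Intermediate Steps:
$S = 10201$
$\frac{\left(12448 - -8488\right) - 3585}{23354 + S} = \frac{\left(12448 - -8488\right) - 3585}{23354 + 10201} = \frac{\left(12448 + 8488\right) - 3585}{33555} = \left(20936 - 3585\right) \frac{1}{33555} = 17351 \cdot \frac{1}{33555} = \frac{17351}{33555}$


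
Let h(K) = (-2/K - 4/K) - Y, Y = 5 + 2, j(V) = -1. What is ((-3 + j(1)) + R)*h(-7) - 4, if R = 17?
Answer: -587/7 ≈ -83.857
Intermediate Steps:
Y = 7
h(K) = -7 - 6/K (h(K) = (-2/K - 4/K) - 1*7 = -6/K - 7 = -7 - 6/K)
((-3 + j(1)) + R)*h(-7) - 4 = ((-3 - 1) + 17)*(-7 - 6/(-7)) - 4 = (-4 + 17)*(-7 - 6*(-⅐)) - 4 = 13*(-7 + 6/7) - 4 = 13*(-43/7) - 4 = -559/7 - 4 = -587/7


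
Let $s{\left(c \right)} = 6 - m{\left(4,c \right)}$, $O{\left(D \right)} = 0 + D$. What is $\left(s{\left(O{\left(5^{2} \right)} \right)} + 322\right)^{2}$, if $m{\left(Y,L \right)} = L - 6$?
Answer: $95481$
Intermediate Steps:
$m{\left(Y,L \right)} = -6 + L$ ($m{\left(Y,L \right)} = L - 6 = -6 + L$)
$O{\left(D \right)} = D$
$s{\left(c \right)} = 12 - c$ ($s{\left(c \right)} = 6 - \left(-6 + c\right) = 12 - c$)
$\left(s{\left(O{\left(5^{2} \right)} \right)} + 322\right)^{2} = \left(\left(12 - 5^{2}\right) + 322\right)^{2} = \left(\left(12 - 25\right) + 322\right)^{2} = \left(-13 + 322\right)^{2} = 309^{2} = 95481$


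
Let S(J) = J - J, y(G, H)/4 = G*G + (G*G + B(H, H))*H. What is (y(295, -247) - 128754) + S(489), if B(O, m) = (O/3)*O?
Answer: -317560954/3 ≈ -1.0585e+8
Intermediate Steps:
B(O, m) = O**2/3 (B(O, m) = (O*(1/3))*O = (O/3)*O = O**2/3)
y(G, H) = 4*G**2 + 4*H*(G**2 + H**2/3) (y(G, H) = 4*(G*G + (G*G + H**2/3)*H) = 4*(G**2 + (G**2 + H**2/3)*H) = 4*(G**2 + H*(G**2 + H**2/3)) = 4*G**2 + 4*H*(G**2 + H**2/3))
S(J) = 0
(y(295, -247) - 128754) + S(489) = ((4*295**2 + (4/3)*(-247)**3 + 4*(-247)*295**2) - 128754) + 0 = ((4*87025 + (4/3)*(-15069223) + 4*(-247)*87025) - 128754) + 0 = ((348100 - 60276892/3 - 85980700) - 128754) + 0 = (-317174692/3 - 128754) + 0 = -317560954/3 + 0 = -317560954/3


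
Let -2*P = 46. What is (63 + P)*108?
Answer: 4320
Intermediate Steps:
P = -23 (P = -1/2*46 = -23)
(63 + P)*108 = (63 - 23)*108 = 40*108 = 4320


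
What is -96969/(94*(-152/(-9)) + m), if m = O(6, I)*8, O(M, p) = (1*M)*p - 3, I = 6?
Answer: -872721/16664 ≈ -52.372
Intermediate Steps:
O(M, p) = -3 + M*p (O(M, p) = M*p - 3 = -3 + M*p)
m = 264 (m = (-3 + 6*6)*8 = (-3 + 36)*8 = 33*8 = 264)
-96969/(94*(-152/(-9)) + m) = -96969/(94*(-152/(-9)) + 264) = -96969/(94*(-152*(-⅑)) + 264) = -96969/(94*(152/9) + 264) = -96969/(14288/9 + 264) = -96969/16664/9 = -96969*9/16664 = -872721/16664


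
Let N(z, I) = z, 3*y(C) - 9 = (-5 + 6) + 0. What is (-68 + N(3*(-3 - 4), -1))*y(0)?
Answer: -890/3 ≈ -296.67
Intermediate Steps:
y(C) = 10/3 (y(C) = 3 + ((-5 + 6) + 0)/3 = 3 + (1 + 0)/3 = 3 + (⅓)*1 = 3 + ⅓ = 10/3)
(-68 + N(3*(-3 - 4), -1))*y(0) = (-68 + 3*(-3 - 4))*(10/3) = (-68 + 3*(-7))*(10/3) = (-68 - 21)*(10/3) = -89*10/3 = -890/3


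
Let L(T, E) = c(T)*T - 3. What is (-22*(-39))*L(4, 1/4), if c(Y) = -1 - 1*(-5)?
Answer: 11154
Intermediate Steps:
c(Y) = 4 (c(Y) = -1 + 5 = 4)
L(T, E) = -3 + 4*T (L(T, E) = 4*T - 3 = -3 + 4*T)
(-22*(-39))*L(4, 1/4) = (-22*(-39))*(-3 + 4*4) = 858*(-3 + 16) = 858*13 = 11154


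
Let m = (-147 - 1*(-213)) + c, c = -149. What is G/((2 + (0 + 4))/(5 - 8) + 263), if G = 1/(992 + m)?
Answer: 1/237249 ≈ 4.2150e-6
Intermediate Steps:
m = -83 (m = (-147 - 1*(-213)) - 149 = (-147 + 213) - 149 = 66 - 149 = -83)
G = 1/909 (G = 1/(992 - 83) = 1/909 ≈ 0.0011001)
G/((2 + (0 + 4))/(5 - 8) + 263) = 1/(909*((2 + (0 + 4))/(5 - 8) + 263)) = 1/(909*((2 + 4)/(-3) + 263)) = 1/(909*(-1/3*6 + 263)) = 1/(909*(-2 + 263)) = (1/909)/261 = (1/909)*(1/261) = 1/237249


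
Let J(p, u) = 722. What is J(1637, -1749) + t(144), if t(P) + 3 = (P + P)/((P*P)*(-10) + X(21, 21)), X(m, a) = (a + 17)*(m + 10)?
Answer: 74122285/103091 ≈ 719.00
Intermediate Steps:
X(m, a) = (10 + m)*(17 + a) (X(m, a) = (17 + a)*(10 + m) = (10 + m)*(17 + a))
t(P) = -3 + 2*P/(1178 - 10*P²) (t(P) = -3 + (P + P)/((P*P)*(-10) + (170 + 10*21 + 17*21 + 21*21)) = -3 + (2*P)/(P²*(-10) + (170 + 210 + 357 + 441)) = -3 + (2*P)/(-10*P² + 1178) = -3 + (2*P)/(1178 - 10*P²) = -3 + 2*P/(1178 - 10*P²))
J(1637, -1749) + t(144) = 722 + (1767 - 1*144 - 15*144²)/(-589 + 5*144²) = 722 + (1767 - 144 - 15*20736)/(-589 + 5*20736) = 722 + (1767 - 144 - 311040)/(-589 + 103680) = 722 - 309417/103091 = 74122285/103091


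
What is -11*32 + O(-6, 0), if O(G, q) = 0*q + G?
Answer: -358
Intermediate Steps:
O(G, q) = G (O(G, q) = 0 + G = G)
-11*32 + O(-6, 0) = -11*32 - 6 = -352 - 6 = -358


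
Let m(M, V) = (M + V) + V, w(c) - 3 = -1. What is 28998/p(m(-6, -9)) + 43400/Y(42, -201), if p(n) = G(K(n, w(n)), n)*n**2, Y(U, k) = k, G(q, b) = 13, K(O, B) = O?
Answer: -17730589/83616 ≈ -212.05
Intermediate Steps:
w(c) = 2 (w(c) = 3 - 1 = 2)
m(M, V) = M + 2*V
p(n) = 13*n**2
28998/p(m(-6, -9)) + 43400/Y(42, -201) = 28998/((13*(-6 + 2*(-9))**2)) + 43400/(-201) = 28998/((13*(-6 - 18)**2)) + 43400*(-1/201) = 28998/((13*(-24)**2)) - 43400/201 = 28998/((13*576)) - 43400/201 = 28998/7488 - 43400/201 = 28998*(1/7488) - 43400/201 = 1611/416 - 43400/201 = -17730589/83616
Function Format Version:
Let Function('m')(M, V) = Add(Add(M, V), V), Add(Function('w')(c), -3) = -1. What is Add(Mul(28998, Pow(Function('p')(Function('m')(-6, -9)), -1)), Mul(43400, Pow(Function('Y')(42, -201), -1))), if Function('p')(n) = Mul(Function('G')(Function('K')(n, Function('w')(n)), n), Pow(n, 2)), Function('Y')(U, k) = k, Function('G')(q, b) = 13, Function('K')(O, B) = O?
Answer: Rational(-17730589, 83616) ≈ -212.05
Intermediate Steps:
Function('w')(c) = 2 (Function('w')(c) = Add(3, -1) = 2)
Function('m')(M, V) = Add(M, Mul(2, V))
Function('p')(n) = Mul(13, Pow(n, 2))
Add(Mul(28998, Pow(Function('p')(Function('m')(-6, -9)), -1)), Mul(43400, Pow(Function('Y')(42, -201), -1))) = Add(Mul(28998, Pow(Mul(13, Pow(Add(-6, Mul(2, -9)), 2)), -1)), Mul(43400, Pow(-201, -1))) = Add(Mul(28998, Pow(Mul(13, Pow(Add(-6, -18), 2)), -1)), Mul(43400, Rational(-1, 201))) = Add(Mul(28998, Pow(Mul(13, Pow(-24, 2)), -1)), Rational(-43400, 201)) = Add(Mul(28998, Pow(Mul(13, 576), -1)), Rational(-43400, 201)) = Add(Mul(28998, Pow(7488, -1)), Rational(-43400, 201)) = Add(Mul(28998, Rational(1, 7488)), Rational(-43400, 201)) = Add(Rational(1611, 416), Rational(-43400, 201)) = Rational(-17730589, 83616)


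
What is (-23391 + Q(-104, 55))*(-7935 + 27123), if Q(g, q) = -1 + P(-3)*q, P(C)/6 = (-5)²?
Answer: -290544696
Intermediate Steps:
P(C) = 150 (P(C) = 6*(-5)² = 6*25 = 150)
Q(g, q) = -1 + 150*q
(-23391 + Q(-104, 55))*(-7935 + 27123) = (-23391 + (-1 + 150*55))*(-7935 + 27123) = (-23391 + (-1 + 8250))*19188 = (-23391 + 8249)*19188 = -15142*19188 = -290544696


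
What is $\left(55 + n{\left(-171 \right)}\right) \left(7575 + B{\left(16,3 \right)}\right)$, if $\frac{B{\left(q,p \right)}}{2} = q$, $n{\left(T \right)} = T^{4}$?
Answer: $6504259886552$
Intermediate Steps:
$B{\left(q,p \right)} = 2 q$
$\left(55 + n{\left(-171 \right)}\right) \left(7575 + B{\left(16,3 \right)}\right) = \left(55 + \left(-171\right)^{4}\right) \left(7575 + 2 \cdot 16\right) = \left(55 + 855036081\right) \left(7575 + 32\right) = 855036136 \cdot 7607 = 6504259886552$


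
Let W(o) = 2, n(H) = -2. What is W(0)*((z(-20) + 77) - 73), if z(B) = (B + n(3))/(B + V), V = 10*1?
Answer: 62/5 ≈ 12.400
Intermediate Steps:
V = 10
z(B) = (-2 + B)/(10 + B) (z(B) = (B - 2)/(B + 10) = (-2 + B)/(10 + B))
W(0)*((z(-20) + 77) - 73) = 2*(((-2 - 20)/(10 - 20) + 77) - 73) = 2*((-22/(-10) + 77) - 73) = 2*((-1/10*(-22) + 77) - 73) = 2*((11/5 + 77) - 73) = 2*(396/5 - 73) = 2*(31/5) = 62/5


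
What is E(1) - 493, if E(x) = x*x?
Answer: -492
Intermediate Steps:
E(x) = x²
E(1) - 493 = 1² - 493 = 1 - 493 = -492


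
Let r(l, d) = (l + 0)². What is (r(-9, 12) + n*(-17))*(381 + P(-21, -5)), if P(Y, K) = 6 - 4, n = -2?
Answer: 44045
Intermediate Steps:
r(l, d) = l²
P(Y, K) = 2
(r(-9, 12) + n*(-17))*(381 + P(-21, -5)) = ((-9)² - 2*(-17))*(381 + 2) = (81 + 34)*383 = 115*383 = 44045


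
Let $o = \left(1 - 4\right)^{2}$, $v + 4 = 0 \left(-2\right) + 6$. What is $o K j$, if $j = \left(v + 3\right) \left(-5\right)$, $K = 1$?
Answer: $-225$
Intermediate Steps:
$v = 2$ ($v = -4 + \left(0 \left(-2\right) + 6\right) = -4 + \left(0 + 6\right) = -4 + 6 = 2$)
$o = 9$ ($o = \left(-3\right)^{2} = 9$)
$j = -25$ ($j = \left(2 + 3\right) \left(-5\right) = 5 \left(-5\right) = -25$)
$o K j = 9 \cdot 1 \left(-25\right) = 9 \left(-25\right) = -225$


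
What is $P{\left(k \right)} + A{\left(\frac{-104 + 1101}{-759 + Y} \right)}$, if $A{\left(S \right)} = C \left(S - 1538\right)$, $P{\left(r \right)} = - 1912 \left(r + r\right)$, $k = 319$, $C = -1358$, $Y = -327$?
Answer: $\frac{472407127}{543} \approx 8.7 \cdot 10^{5}$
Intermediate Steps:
$P{\left(r \right)} = - 3824 r$ ($P{\left(r \right)} = - 1912 \cdot 2 r = - 3824 r$)
$A{\left(S \right)} = 2088604 - 1358 S$ ($A{\left(S \right)} = - 1358 \left(S - 1538\right) = - 1358 \left(-1538 + S\right) = 2088604 - 1358 S$)
$P{\left(k \right)} + A{\left(\frac{-104 + 1101}{-759 + Y} \right)} = \left(-3824\right) 319 + \left(2088604 - 1358 \frac{-104 + 1101}{-759 - 327}\right) = -1219856 + \left(2088604 - 1358 \frac{997}{-1086}\right) = -1219856 + \left(2088604 - 1358 \cdot 997 \left(- \frac{1}{1086}\right)\right) = -1219856 + \left(2088604 - - \frac{676963}{543}\right) = -1219856 + \left(2088604 + \frac{676963}{543}\right) = -1219856 + \frac{1134788935}{543} = \frac{472407127}{543}$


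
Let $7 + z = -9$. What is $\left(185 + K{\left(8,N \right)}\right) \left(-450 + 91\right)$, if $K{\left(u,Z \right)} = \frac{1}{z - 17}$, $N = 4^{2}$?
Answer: $- \frac{2191336}{33} \approx -66404.0$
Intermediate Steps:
$z = -16$ ($z = -7 - 9 = -16$)
$N = 16$
$K{\left(u,Z \right)} = - \frac{1}{33}$ ($K{\left(u,Z \right)} = \frac{1}{-16 - 17} = \frac{1}{-33} = - \frac{1}{33}$)
$\left(185 + K{\left(8,N \right)}\right) \left(-450 + 91\right) = \left(185 - \frac{1}{33}\right) \left(-450 + 91\right) = \frac{6104}{33} \left(-359\right) = - \frac{2191336}{33}$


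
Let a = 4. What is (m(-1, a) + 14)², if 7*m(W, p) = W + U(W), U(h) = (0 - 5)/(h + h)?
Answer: 39601/196 ≈ 202.05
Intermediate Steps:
U(h) = -5/(2*h) (U(h) = -5*1/(2*h) = -5/(2*h))
m(W, p) = -5/(14*W) + W/7 (m(W, p) = (W - 5/(2*W))/7 = -5/(14*W) + W/7)
(m(-1, a) + 14)² = ((-5/14/(-1) + (⅐)*(-1)) + 14)² = ((-5/14*(-1) - ⅐) + 14)² = ((5/14 - ⅐) + 14)² = (3/14 + 14)² = (199/14)² = 39601/196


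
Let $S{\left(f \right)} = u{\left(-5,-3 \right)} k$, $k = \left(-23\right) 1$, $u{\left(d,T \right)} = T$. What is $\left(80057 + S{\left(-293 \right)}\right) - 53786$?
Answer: $26340$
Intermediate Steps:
$k = -23$
$S{\left(f \right)} = 69$ ($S{\left(f \right)} = \left(-3\right) \left(-23\right) = 69$)
$\left(80057 + S{\left(-293 \right)}\right) - 53786 = \left(80057 + 69\right) - 53786 = 80126 - 53786 = 26340$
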